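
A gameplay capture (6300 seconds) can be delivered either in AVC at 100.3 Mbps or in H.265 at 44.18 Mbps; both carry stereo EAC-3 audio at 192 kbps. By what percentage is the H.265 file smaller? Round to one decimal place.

55.8%

Audio: 192 kbps = 0.192 Mbps.
AVC: 100.492 Mbps × 6300 s = 633099.6 Mb = 73.702 GiB.
H.265: 44.372 Mbps × 6300 s = 279543.6 Mb = 32.543 GiB.
Reduction: (1 − 32.543/73.702) × 100 = 55.85%.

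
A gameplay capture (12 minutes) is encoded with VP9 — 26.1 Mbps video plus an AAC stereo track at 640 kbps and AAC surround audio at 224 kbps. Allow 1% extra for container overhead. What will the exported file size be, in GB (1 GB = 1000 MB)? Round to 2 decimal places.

2.45 GB

12 min = 720 s
Audio total: 640 + 224 = 864 kbps = 0.864 Mbps.
Total bitrate: 26.1 + 0.864 = 26.964 Mbps.
Stream data: 26.964 Mbps × 720 s = 19414.1 Mb.
With 1% container overhead: ×1.01.
19,608 Mb ÷ 8 = 2,451 MB → 2.451 GB.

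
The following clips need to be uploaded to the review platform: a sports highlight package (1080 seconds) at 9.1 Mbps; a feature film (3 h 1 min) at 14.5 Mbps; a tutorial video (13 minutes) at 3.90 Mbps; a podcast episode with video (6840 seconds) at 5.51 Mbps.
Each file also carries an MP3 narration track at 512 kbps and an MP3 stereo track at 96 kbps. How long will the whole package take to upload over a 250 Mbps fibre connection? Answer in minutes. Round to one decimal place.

Audio total: 512 + 96 = 608 kbps = 0.608 Mbps.
sports highlight package: 9.708 Mbps × 1080 s = 10484.6 Mb
feature film: 15.108 Mbps × 10860 s = 164072.9 Mb
tutorial video: 4.508 Mbps × 780 s = 3516.2 Mb
podcast episode with video: 6.118 Mbps × 6840 s = 41847.1 Mb
Total: 219920.9 Mb = 27490.1 MB.
At 250 Mbps: 219920.9 / 250 = 880 s ≈ 14.7 minutes.

14.7 minutes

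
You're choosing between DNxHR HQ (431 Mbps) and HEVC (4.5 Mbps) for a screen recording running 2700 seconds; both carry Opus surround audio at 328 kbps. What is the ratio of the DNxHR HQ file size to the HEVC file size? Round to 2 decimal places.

Audio: 328 kbps = 0.328 Mbps.
DNxHR HQ: 431.328 Mbps × 2700 s = 1164585.6 Mb = 135.576 GiB.
HEVC: 4.828 Mbps × 2700 s = 13035.6 Mb = 1.518 GiB.
Ratio: 135.576 / 1.518 = 89.339.

89.34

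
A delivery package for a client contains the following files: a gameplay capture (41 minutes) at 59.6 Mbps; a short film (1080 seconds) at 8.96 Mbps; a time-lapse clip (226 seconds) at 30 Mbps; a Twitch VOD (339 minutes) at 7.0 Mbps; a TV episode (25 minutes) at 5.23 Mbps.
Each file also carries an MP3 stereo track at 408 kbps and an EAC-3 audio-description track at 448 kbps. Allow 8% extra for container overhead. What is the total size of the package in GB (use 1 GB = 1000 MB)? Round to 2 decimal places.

45.25 GB

Audio total: 408 + 448 = 856 kbps = 0.856 Mbps.
gameplay capture: 60.456 Mbps × 2460 s × 1.08 = 160619.5 Mb
short film: 9.816 Mbps × 1080 s × 1.08 = 11449.4 Mb
time-lapse clip: 30.856 Mbps × 226 s × 1.08 = 7531.3 Mb
Twitch VOD: 7.856 Mbps × 20340 s × 1.08 = 172574.3 Mb
TV episode: 6.086 Mbps × 1500 s × 1.08 = 9859.3 Mb
Total: 362033.9 Mb = 45254.2 MB.
= 45.25 GB.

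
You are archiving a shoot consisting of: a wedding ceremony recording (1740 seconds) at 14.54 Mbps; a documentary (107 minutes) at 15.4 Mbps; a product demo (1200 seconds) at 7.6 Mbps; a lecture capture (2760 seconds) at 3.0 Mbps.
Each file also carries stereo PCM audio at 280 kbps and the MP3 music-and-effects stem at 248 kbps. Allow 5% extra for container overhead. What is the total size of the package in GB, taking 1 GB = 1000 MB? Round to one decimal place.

19.4 GB

Audio total: 280 + 248 = 528 kbps = 0.528 Mbps.
wedding ceremony recording: 15.068 Mbps × 1740 s × 1.05 = 27529.2 Mb
documentary: 15.928 Mbps × 6420 s × 1.05 = 107370.6 Mb
product demo: 8.128 Mbps × 1200 s × 1.05 = 10241.3 Mb
lecture capture: 3.528 Mbps × 2760 s × 1.05 = 10224.1 Mb
Total: 155365.3 Mb = 19420.7 MB.
= 19.42 GB.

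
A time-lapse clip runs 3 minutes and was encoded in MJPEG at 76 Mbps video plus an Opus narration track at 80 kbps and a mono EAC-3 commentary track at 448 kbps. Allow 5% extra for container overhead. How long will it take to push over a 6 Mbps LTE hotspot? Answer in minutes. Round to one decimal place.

3 min = 180 s
Audio total: 80 + 448 = 528 kbps = 0.528 Mbps.
Total bitrate: 76.528 Mbps.
File: 76.528 Mbps × 180 s = 13775.0 Mb.
With 5% container overhead: ×1.05. → 14463.8 Mb.
At 6 Mbps: 14463.8 / 6 = 2410.6 s ≈ 40.2 minutes.

40.2 minutes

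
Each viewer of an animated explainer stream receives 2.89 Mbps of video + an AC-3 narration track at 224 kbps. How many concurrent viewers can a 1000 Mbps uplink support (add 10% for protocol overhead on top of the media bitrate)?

Audio: 224 kbps = 0.224 Mbps.
Per-viewer media rate: 3.114 Mbps.
On the wire with 10% overhead: 3.425 Mbps.
1000 Mbps = 1,000 Mbps; 1,000 / 3.425 = 291.94 → 291 viewers.

291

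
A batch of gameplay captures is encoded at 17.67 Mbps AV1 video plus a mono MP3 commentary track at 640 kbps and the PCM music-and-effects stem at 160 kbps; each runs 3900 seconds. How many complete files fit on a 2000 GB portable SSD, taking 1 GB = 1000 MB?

222

Audio total: 640 + 160 = 800 kbps = 0.800 Mbps.
Total bitrate: 18.470 Mbps.
Per item: 18.470 Mbps × 3900 s = 72,033 Mb = 9,004 MB.
Capacity: 2000 GB = 16,000,000 Mb; 222.12 items → 222 complete.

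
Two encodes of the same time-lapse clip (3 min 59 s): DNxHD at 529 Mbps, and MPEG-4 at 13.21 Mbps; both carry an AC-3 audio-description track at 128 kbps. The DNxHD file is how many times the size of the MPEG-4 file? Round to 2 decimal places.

39.67

3 min 59 s = 239 s
Audio: 128 kbps = 0.128 Mbps.
DNxHD: 529.128 Mbps × 239 s = 126461.6 Mb = 15.808 GB.
MPEG-4: 13.338 Mbps × 239 s = 3187.8 Mb = 0.398 GB.
Ratio: 15.808 / 0.398 = 39.671.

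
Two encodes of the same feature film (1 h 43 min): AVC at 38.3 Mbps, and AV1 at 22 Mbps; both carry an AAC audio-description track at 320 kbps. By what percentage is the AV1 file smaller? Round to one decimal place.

42.2%

1 h 43 min = 103 min = 6180 s
Audio: 320 kbps = 0.320 Mbps.
AVC: 38.620 Mbps × 6180 s = 238671.6 Mb = 29.834 GB.
AV1: 22.320 Mbps × 6180 s = 137937.6 Mb = 17.242 GB.
Reduction: (1 − 17.242/29.834) × 100 = 42.21%.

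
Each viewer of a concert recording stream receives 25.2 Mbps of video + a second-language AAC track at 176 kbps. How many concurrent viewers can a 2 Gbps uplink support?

Audio: 176 kbps = 0.176 Mbps.
Per-viewer media rate: 25.376 Mbps.
2 Gbps = 2,000 Mbps; 2,000 / 25.376 = 78.81 → 78 viewers.

78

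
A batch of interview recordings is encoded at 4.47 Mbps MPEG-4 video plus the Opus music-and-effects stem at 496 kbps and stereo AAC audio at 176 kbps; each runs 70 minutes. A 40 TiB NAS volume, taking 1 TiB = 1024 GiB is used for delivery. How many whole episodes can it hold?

16291

70 min = 4200 s
Audio total: 496 + 176 = 672 kbps = 0.672 Mbps.
Total bitrate: 5.142 Mbps.
Per item: 5.142 Mbps × 4200 s = 21,596 Mb = 2,700 MB.
Capacity: 40 TiB = 351,843,721 Mb; 16291.78 items → 16291 complete.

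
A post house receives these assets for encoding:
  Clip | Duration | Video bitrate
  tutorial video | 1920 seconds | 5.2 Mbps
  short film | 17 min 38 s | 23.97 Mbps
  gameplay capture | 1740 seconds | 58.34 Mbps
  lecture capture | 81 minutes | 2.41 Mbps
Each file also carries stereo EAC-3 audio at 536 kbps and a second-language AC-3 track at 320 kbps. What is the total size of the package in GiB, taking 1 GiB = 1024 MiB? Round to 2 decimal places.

18.25 GiB

Audio total: 536 + 320 = 856 kbps = 0.856 Mbps.
tutorial video: 6.056 Mbps × 1920 s = 11627.5 Mb
short film: 24.826 Mbps × 1058 s = 26265.9 Mb
gameplay capture: 59.196 Mbps × 1740 s = 103001.0 Mb
lecture capture: 3.266 Mbps × 4860 s = 15872.8 Mb
Total: 156767.2 Mb = 19595.9 MB.
= 18.25 GiB.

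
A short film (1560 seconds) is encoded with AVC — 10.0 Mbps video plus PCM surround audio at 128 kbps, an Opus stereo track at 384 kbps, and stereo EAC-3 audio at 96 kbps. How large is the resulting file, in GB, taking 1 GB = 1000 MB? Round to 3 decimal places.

2.069 GB

Audio total: 128 + 384 + 96 = 608 kbps = 0.608 Mbps.
Total bitrate: 10.0 + 0.608 = 10.608 Mbps.
Stream data: 10.608 Mbps × 1560 s = 16548.5 Mb.
16,548 Mb ÷ 8 = 2,069 MB → 2.069 GB.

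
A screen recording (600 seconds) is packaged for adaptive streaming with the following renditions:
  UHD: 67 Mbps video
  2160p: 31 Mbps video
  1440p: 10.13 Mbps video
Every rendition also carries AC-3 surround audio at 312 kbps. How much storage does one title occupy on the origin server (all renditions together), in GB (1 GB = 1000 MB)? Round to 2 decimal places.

Audio: 312 kbps = 0.312 Mbps.
Sum of rendition bitrates: (67+0.312) + (31+0.312) + (10.13+0.312) = 109.066 Mbps.
× 600 s = 65,440 Mb = 8,180 MB = 8.180 GB.

8.18 GB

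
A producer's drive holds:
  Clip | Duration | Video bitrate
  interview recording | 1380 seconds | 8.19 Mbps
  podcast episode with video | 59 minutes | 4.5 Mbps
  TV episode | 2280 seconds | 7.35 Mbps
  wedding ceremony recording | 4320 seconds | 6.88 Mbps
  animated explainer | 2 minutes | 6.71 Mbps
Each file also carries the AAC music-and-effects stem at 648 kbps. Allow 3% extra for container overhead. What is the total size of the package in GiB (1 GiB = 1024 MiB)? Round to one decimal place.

Audio: 648 kbps = 0.648 Mbps.
interview recording: 8.838 Mbps × 1380 s × 1.03 = 12562.3 Mb
podcast episode with video: 5.148 Mbps × 3540 s × 1.03 = 18770.6 Mb
TV episode: 7.998 Mbps × 2280 s × 1.03 = 18782.5 Mb
wedding ceremony recording: 7.528 Mbps × 4320 s × 1.03 = 33496.6 Mb
animated explainer: 7.358 Mbps × 120 s × 1.03 = 909.4 Mb
Total: 84521.5 Mb = 10565.2 MB.
= 9.840 GiB.

9.8 GiB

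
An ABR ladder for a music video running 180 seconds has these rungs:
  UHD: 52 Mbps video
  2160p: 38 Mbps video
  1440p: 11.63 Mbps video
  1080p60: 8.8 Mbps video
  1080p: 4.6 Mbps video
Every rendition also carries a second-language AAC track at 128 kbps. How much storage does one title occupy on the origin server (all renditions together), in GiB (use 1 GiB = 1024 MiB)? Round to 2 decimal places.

2.42 GiB

Audio: 128 kbps = 0.128 Mbps.
Sum of rendition bitrates: (52+0.128) + (38+0.128) + (11.63+0.128) + (8.8+0.128) + (4.6+0.128) = 115.670 Mbps.
× 180 s = 20,821 Mb = 2,603 MB = 2.424 GiB.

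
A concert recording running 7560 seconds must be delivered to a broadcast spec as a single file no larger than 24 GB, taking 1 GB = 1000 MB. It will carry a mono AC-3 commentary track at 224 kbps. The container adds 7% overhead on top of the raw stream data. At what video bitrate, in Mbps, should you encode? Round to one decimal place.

Budget: 24 GB = 192000.0 Mb.
Stream payload after overhead: 192000.0 / 1.07 = 179439.3 Mb.
Total bitrate budget: 179439.3 Mb / 7560 s = 23.735 Mbps.
Audio: 224 kbps = 0.224 Mbps.
Video: 23.735 − 0.224 = 23.511 Mbps.

23.5 Mbps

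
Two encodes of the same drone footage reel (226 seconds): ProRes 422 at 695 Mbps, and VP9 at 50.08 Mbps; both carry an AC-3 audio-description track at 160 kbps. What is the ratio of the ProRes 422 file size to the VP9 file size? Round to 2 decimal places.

13.84

Audio: 160 kbps = 0.160 Mbps.
ProRes 422: 695.160 Mbps × 226 s = 157106.2 Mb = 18.290 GiB.
VP9: 50.240 Mbps × 226 s = 11354.2 Mb = 1.322 GiB.
Ratio: 18.290 / 1.322 = 13.837.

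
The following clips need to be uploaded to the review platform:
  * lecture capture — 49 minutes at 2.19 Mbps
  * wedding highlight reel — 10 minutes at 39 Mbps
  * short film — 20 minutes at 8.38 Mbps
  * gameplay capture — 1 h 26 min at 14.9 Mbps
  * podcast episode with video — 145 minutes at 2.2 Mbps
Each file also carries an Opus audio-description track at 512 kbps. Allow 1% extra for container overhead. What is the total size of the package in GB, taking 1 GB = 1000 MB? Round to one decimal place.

18.4 GB

Audio: 512 kbps = 0.512 Mbps.
lecture capture: 2.702 Mbps × 2940 s × 1.01 = 8023.3 Mb
wedding highlight reel: 39.512 Mbps × 600 s × 1.01 = 23944.3 Mb
short film: 8.892 Mbps × 1200 s × 1.01 = 10777.1 Mb
gameplay capture: 15.412 Mbps × 5160 s × 1.01 = 80321.2 Mb
podcast episode with video: 2.712 Mbps × 8700 s × 1.01 = 23830.3 Mb
Total: 146896.2 Mb = 18362.0 MB.
= 18.36 GB.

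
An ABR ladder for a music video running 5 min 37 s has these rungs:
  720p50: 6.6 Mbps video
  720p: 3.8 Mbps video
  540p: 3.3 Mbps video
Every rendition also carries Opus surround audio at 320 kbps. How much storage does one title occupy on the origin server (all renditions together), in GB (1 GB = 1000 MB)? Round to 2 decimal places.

0.62 GB

5 min 37 s = 337 s
Audio: 320 kbps = 0.320 Mbps.
Sum of rendition bitrates: (6.6+0.320) + (3.8+0.320) + (3.3+0.320) = 14.660 Mbps.
× 337 s = 4,940 Mb = 617.6 MB = 0.6176 GB.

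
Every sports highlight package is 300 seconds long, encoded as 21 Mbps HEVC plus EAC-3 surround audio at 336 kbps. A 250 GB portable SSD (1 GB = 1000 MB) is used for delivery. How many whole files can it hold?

312

Audio: 336 kbps = 0.336 Mbps.
Total bitrate: 21.336 Mbps.
Per item: 21.336 Mbps × 300 s = 6,401 Mb = 800.1 MB.
Capacity: 250 GB = 2,000,000 Mb; 312.46 items → 312 complete.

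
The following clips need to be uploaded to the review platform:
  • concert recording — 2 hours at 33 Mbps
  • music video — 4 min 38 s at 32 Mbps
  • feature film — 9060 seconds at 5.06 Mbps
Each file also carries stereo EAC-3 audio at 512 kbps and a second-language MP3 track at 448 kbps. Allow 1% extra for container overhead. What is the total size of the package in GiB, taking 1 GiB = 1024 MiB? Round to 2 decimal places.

Audio total: 512 + 448 = 960 kbps = 0.960 Mbps.
concert recording: 33.960 Mbps × 7200 s × 1.01 = 246957.1 Mb
music video: 32.960 Mbps × 278 s × 1.01 = 9254.5 Mb
feature film: 6.020 Mbps × 9060 s × 1.01 = 55086.6 Mb
Total: 311298.2 Mb = 38912.3 MB.
= 36.24 GiB.

36.24 GiB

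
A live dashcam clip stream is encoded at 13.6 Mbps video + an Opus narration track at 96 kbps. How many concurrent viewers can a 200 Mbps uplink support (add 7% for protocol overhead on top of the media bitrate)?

13

Audio: 96 kbps = 0.096 Mbps.
Per-viewer media rate: 13.696 Mbps.
On the wire with 7% overhead: 14.655 Mbps.
200 Mbps = 200.0 Mbps; 200.0 / 14.655 = 13.65 → 13 viewers.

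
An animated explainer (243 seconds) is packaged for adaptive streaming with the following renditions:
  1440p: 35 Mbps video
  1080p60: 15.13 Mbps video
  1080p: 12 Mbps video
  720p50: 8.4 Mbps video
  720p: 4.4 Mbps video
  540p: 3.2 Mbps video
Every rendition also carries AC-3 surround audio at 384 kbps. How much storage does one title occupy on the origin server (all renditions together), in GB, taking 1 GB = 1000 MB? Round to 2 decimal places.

Audio: 384 kbps = 0.384 Mbps.
Sum of rendition bitrates: (35+0.384) + (15.13+0.384) + (12+0.384) + (8.4+0.384) + (4.4+0.384) + (3.2+0.384) = 80.434 Mbps.
× 243 s = 19,545 Mb = 2,443 MB = 2.443 GB.

2.44 GB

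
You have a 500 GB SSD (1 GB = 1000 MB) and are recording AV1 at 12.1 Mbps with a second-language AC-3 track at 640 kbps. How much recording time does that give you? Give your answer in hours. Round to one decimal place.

Audio: 640 kbps = 0.640 Mbps.
Total bitrate: 12.1 + 0.640 = 12.740 Mbps.
Capacity: 500 GB = 4,000,000 Mb.
Recording time: 4,000,000 / 12.740 = 313,972 s ≈ 87.2 hours.

87.2 hours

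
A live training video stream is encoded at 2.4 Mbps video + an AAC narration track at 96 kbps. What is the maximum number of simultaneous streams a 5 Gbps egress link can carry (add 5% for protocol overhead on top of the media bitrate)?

1907

Audio: 96 kbps = 0.096 Mbps.
Per-viewer media rate: 2.496 Mbps.
On the wire with 5% overhead: 2.621 Mbps.
5 Gbps = 5,000 Mbps; 5,000 / 2.621 = 1907.81 → 1907 viewers.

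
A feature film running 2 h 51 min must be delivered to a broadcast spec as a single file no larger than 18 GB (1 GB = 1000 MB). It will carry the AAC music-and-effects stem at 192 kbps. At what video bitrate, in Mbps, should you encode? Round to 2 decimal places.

Budget: 18 GB = 144000.0 Mb.
2 h 51 min = 171 min = 10260 s
Total bitrate budget: 144000.0 Mb / 10260 s = 14.035 Mbps.
Audio: 192 kbps = 0.192 Mbps.
Video: 14.035 − 0.192 = 13.843 Mbps.

13.84 Mbps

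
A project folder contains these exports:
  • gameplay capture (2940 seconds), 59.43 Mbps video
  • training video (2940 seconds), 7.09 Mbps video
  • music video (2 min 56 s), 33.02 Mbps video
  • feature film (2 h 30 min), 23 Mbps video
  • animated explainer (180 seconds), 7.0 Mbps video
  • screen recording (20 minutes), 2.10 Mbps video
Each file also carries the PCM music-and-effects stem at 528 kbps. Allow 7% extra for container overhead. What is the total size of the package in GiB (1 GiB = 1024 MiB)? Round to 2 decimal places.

52.42 GiB

Audio: 528 kbps = 0.528 Mbps.
gameplay capture: 59.958 Mbps × 2940 s × 1.07 = 188615.9 Mb
training video: 7.618 Mbps × 2940 s × 1.07 = 23964.7 Mb
music video: 33.548 Mbps × 176 s × 1.07 = 6317.8 Mb
feature film: 23.528 Mbps × 9000 s × 1.07 = 226574.6 Mb
animated explainer: 7.528 Mbps × 180 s × 1.07 = 1449.9 Mb
screen recording: 2.628 Mbps × 1200 s × 1.07 = 3374.4 Mb
Total: 450297.2 Mb = 56287.2 MB.
= 52.42 GiB.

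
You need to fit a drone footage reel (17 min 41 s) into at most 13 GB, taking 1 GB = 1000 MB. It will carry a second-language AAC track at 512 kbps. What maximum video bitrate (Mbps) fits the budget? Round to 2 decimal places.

Budget: 13 GB = 104000.0 Mb.
17 min 41 s = 1061 s
Total bitrate budget: 104000.0 Mb / 1061 s = 98.021 Mbps.
Audio: 512 kbps = 0.512 Mbps.
Video: 98.021 − 0.512 = 97.509 Mbps.

97.51 Mbps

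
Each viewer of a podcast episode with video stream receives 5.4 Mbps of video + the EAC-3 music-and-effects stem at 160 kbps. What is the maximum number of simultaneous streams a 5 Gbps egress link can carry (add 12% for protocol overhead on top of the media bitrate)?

Audio: 160 kbps = 0.160 Mbps.
Per-viewer media rate: 5.560 Mbps.
On the wire with 12% overhead: 6.227 Mbps.
5 Gbps = 5,000 Mbps; 5,000 / 6.227 = 802.93 → 802 viewers.

802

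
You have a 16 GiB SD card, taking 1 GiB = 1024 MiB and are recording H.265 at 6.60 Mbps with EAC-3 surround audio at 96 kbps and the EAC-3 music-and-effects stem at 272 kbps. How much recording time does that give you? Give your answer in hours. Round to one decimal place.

Audio total: 96 + 272 = 368 kbps = 0.368 Mbps.
Total bitrate: 6.60 + 0.368 = 6.968 Mbps.
Capacity: 16 GiB = 137,439 Mb.
Recording time: 137,439 / 6.968 = 19,724 s ≈ 5.48 hours.

5.5 hours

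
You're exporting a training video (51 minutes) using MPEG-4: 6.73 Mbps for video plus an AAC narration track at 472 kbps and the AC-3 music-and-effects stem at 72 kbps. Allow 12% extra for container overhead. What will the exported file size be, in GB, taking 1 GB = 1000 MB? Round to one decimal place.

3.1 GB

51 min = 3060 s
Audio total: 472 + 72 = 544 kbps = 0.544 Mbps.
Total bitrate: 6.73 + 0.544 = 7.274 Mbps.
Stream data: 7.274 Mbps × 3060 s = 22258.4 Mb.
With 12% container overhead: ×1.12.
24,929 Mb ÷ 8 = 3,116 MB → 3.116 GB.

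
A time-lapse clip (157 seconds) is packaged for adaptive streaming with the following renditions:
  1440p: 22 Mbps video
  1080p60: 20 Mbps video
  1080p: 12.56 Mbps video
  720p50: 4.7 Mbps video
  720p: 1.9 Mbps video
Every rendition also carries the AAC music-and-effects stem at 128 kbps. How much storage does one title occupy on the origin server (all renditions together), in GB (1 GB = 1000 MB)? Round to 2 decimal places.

Audio: 128 kbps = 0.128 Mbps.
Sum of rendition bitrates: (22+0.128) + (20+0.128) + (12.56+0.128) + (4.7+0.128) + (1.9+0.128) = 61.800 Mbps.
× 157 s = 9,703 Mb = 1,213 MB = 1.213 GB.

1.21 GB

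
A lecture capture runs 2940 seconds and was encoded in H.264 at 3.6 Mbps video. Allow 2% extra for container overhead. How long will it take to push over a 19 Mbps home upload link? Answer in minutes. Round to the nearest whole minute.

File: 3.600 Mbps × 2940 s = 10584.0 Mb.
With 2% container overhead: ×1.02. → 10795.7 Mb.
At 19 Mbps: 10795.7 / 19 = 568.2 s ≈ 9.47 minutes.

9 minutes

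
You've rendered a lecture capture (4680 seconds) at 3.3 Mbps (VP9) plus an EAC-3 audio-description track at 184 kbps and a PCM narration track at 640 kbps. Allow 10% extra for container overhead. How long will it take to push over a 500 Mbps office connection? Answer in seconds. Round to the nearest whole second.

Audio total: 184 + 640 = 824 kbps = 0.824 Mbps.
Total bitrate: 4.124 Mbps.
File: 4.124 Mbps × 4680 s = 19300.3 Mb.
With 10% container overhead: ×1.10. → 21230.4 Mb.
At 500 Mbps: 21230.4 / 500 = 42.5 s ≈ 42.5 seconds.

42 seconds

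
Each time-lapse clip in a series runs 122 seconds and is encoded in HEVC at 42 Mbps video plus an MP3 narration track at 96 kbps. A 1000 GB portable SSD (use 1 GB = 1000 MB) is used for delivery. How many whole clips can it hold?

Audio: 96 kbps = 0.096 Mbps.
Total bitrate: 42.096 Mbps.
Per item: 42.096 Mbps × 122 s = 5,136 Mb = 642.0 MB.
Capacity: 1000 GB = 8,000,000 Mb; 1557.72 items → 1557 complete.

1557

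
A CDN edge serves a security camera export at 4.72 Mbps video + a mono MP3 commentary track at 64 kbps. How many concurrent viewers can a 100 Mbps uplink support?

Audio: 64 kbps = 0.064 Mbps.
Per-viewer media rate: 4.784 Mbps.
100 Mbps = 100.0 Mbps; 100.0 / 4.784 = 20.90 → 20 viewers.

20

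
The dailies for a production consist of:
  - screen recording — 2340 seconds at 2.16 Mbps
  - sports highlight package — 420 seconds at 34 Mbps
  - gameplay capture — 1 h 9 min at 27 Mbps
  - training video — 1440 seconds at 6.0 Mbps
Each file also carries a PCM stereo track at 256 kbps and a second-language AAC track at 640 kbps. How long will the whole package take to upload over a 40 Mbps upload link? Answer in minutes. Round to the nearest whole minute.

61 minutes

Audio total: 256 + 640 = 896 kbps = 0.896 Mbps.
screen recording: 3.056 Mbps × 2340 s = 7151.0 Mb
sports highlight package: 34.896 Mbps × 420 s = 14656.3 Mb
gameplay capture: 27.896 Mbps × 4140 s = 115489.4 Mb
training video: 6.896 Mbps × 1440 s = 9930.2 Mb
Total: 147227.0 Mb = 18403.4 MB.
At 40 Mbps: 147227.0 / 40 = 3681 s ≈ 61.3 minutes.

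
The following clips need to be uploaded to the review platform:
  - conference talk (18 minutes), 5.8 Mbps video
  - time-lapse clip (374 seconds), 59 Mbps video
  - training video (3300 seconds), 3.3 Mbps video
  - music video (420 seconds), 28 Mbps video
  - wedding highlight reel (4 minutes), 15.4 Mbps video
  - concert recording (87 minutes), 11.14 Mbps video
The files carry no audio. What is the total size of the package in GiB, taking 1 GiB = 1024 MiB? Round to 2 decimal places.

conference talk: 5.800 Mbps × 1080 s = 6264.0 Mb
time-lapse clip: 59.000 Mbps × 374 s = 22066.0 Mb
training video: 3.300 Mbps × 3300 s = 10890.0 Mb
music video: 28.000 Mbps × 420 s = 11760.0 Mb
wedding highlight reel: 15.400 Mbps × 240 s = 3696.0 Mb
concert recording: 11.140 Mbps × 5220 s = 58150.8 Mb
Total: 112826.8 Mb = 14103.4 MB.
= 13.13 GiB.

13.13 GiB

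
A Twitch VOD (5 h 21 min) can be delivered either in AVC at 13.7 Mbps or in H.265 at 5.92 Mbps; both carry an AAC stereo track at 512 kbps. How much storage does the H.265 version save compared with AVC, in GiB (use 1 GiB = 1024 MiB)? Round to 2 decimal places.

5 h 21 min = 321 min = 19260 s
Audio: 512 kbps = 0.512 Mbps.
AVC: 14.212 Mbps × 19260 s = 273723.1 Mb = 31.866 GiB.
H.265: 6.432 Mbps × 19260 s = 123880.3 Mb = 14.422 GiB.
Saving: 31.866 − 14.422 = 17.444 GiB.

17.44 GiB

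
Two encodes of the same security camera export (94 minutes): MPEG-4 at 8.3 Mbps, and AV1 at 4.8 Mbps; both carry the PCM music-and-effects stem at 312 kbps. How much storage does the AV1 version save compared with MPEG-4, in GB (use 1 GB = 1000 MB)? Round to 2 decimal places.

94 min = 5640 s
Audio: 312 kbps = 0.312 Mbps.
MPEG-4: 8.612 Mbps × 5640 s = 48571.7 Mb = 6.071 GB.
AV1: 5.112 Mbps × 5640 s = 28831.7 Mb = 3.604 GB.
Saving: 6.071 − 3.604 = 2.467 GB.

2.47 GB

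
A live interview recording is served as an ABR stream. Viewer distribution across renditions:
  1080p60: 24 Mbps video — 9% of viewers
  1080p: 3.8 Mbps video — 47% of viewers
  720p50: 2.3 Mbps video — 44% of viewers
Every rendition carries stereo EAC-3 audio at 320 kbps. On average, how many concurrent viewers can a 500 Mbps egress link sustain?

94

Audio: 320 kbps = 0.320 Mbps.
Average per-viewer bitrate: 0.09×24.320 + 0.47×4.120 + 0.44×2.620 = 5.278 Mbps.
500 Mbps = 500.0 Mbps; 500.0 / 5.278 = 94.73 → 94.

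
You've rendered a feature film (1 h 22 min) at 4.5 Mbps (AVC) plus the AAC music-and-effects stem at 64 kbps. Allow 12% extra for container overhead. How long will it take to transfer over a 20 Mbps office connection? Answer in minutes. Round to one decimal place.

1 h 22 min = 82 min = 4920 s
Audio: 64 kbps = 0.064 Mbps.
Total bitrate: 4.564 Mbps.
File: 4.564 Mbps × 4920 s = 22454.9 Mb.
With 12% container overhead: ×1.12. → 25149.5 Mb.
At 20 Mbps: 25149.5 / 20 = 1257.5 s ≈ 21 minutes.

21.0 minutes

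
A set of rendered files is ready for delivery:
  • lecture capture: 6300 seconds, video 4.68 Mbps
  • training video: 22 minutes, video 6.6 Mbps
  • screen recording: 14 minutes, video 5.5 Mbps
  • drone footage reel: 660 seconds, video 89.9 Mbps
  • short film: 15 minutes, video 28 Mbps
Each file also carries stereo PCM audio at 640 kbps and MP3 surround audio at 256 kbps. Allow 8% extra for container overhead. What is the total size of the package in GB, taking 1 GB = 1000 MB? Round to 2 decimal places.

Audio total: 640 + 256 = 896 kbps = 0.896 Mbps.
lecture capture: 5.576 Mbps × 6300 s × 1.08 = 37939.1 Mb
training video: 7.496 Mbps × 1320 s × 1.08 = 10686.3 Mb
screen recording: 6.396 Mbps × 840 s × 1.08 = 5802.5 Mb
drone footage reel: 90.796 Mbps × 660 s × 1.08 = 64719.4 Mb
short film: 28.896 Mbps × 900 s × 1.08 = 28086.9 Mb
Total: 147234.2 Mb = 18404.3 MB.
= 18.40 GB.

18.40 GB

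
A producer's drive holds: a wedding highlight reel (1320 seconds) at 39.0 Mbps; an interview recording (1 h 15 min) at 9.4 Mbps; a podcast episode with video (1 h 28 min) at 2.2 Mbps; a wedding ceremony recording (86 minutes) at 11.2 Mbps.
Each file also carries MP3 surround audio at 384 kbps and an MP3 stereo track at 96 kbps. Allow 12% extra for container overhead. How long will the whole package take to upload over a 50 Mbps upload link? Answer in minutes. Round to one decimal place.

Audio total: 384 + 96 = 480 kbps = 0.480 Mbps.
wedding highlight reel: 39.480 Mbps × 1320 s × 1.12 = 58367.2 Mb
interview recording: 9.880 Mbps × 4500 s × 1.12 = 49795.2 Mb
podcast episode with video: 2.680 Mbps × 5280 s × 1.12 = 15848.4 Mb
wedding ceremony recording: 11.680 Mbps × 5160 s × 1.12 = 67501.1 Mb
Total: 191511.9 Mb = 23939.0 MB.
At 50 Mbps: 191511.9 / 50 = 3830 s ≈ 63.8 minutes.

63.8 minutes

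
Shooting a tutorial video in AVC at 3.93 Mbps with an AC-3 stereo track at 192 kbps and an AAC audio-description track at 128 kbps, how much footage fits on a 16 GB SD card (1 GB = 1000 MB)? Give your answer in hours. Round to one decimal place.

8.4 hours

Audio total: 192 + 128 = 320 kbps = 0.320 Mbps.
Total bitrate: 3.93 + 0.320 = 4.250 Mbps.
Capacity: 16 GB = 128,000 Mb.
Recording time: 128,000 / 4.250 = 30,118 s ≈ 8.37 hours.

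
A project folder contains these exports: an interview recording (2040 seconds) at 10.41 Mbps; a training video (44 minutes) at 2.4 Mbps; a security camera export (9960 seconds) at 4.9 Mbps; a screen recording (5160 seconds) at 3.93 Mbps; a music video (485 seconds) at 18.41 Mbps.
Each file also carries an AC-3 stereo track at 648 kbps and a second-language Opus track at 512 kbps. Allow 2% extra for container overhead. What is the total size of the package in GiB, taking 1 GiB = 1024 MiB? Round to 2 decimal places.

Audio total: 648 + 512 = 1160 kbps = 1.160 Mbps.
interview recording: 11.570 Mbps × 2040 s × 1.02 = 24074.9 Mb
training video: 3.560 Mbps × 2640 s × 1.02 = 9586.4 Mb
security camera export: 6.060 Mbps × 9960 s × 1.02 = 61564.8 Mb
screen recording: 5.090 Mbps × 5160 s × 1.02 = 26789.7 Mb
music video: 19.570 Mbps × 485 s × 1.02 = 9681.3 Mb
Total: 131696.9 Mb = 16462.1 MB.
= 15.33 GiB.

15.33 GiB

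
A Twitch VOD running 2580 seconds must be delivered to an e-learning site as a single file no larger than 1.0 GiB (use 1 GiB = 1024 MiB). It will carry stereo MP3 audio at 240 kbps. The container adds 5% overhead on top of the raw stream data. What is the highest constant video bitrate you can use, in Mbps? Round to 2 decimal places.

Budget: 1.0 GiB = 8589.9 Mb.
Stream payload after overhead: 8589.9 / 1.05 = 8180.9 Mb.
Total bitrate budget: 8180.9 Mb / 2580 s = 3.171 Mbps.
Audio: 240 kbps = 0.240 Mbps.
Video: 3.171 − 0.240 = 2.931 Mbps.

2.93 Mbps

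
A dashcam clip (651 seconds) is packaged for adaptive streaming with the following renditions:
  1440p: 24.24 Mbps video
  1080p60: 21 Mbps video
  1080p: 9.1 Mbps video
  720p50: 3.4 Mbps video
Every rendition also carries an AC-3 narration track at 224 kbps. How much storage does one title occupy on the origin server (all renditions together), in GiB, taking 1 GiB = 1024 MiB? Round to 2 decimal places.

4.44 GiB

Audio: 224 kbps = 0.224 Mbps.
Sum of rendition bitrates: (24.24+0.224) + (21+0.224) + (9.1+0.224) + (3.4+0.224) = 58.636 Mbps.
× 651 s = 38,172 Mb = 4,772 MB = 4.444 GiB.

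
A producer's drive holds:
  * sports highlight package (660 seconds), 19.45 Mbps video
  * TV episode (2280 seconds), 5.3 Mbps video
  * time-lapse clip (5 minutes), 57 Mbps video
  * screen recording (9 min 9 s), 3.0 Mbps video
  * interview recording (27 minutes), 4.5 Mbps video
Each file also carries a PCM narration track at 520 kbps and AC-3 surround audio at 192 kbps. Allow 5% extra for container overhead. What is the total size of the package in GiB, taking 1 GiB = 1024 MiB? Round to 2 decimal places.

Audio total: 520 + 192 = 712 kbps = 0.712 Mbps.
sports highlight package: 20.162 Mbps × 660 s × 1.05 = 13972.3 Mb
TV episode: 6.012 Mbps × 2280 s × 1.05 = 14392.7 Mb
time-lapse clip: 57.712 Mbps × 300 s × 1.05 = 18179.3 Mb
screen recording: 3.712 Mbps × 549 s × 1.05 = 2139.8 Mb
interview recording: 5.212 Mbps × 1620 s × 1.05 = 8865.6 Mb
Total: 57549.7 Mb = 7193.7 MB.
= 6.700 GiB.

6.70 GiB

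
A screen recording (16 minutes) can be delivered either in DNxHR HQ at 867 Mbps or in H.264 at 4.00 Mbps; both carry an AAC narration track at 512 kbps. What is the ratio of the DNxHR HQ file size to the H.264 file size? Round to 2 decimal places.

16 min = 960 s
Audio: 512 kbps = 0.512 Mbps.
DNxHR HQ: 867.512 Mbps × 960 s = 832811.5 Mb = 104.101 GB.
H.264: 4.512 Mbps × 960 s = 4331.5 Mb = 0.541 GB.
Ratio: 104.101 / 0.541 = 192.268.

192.27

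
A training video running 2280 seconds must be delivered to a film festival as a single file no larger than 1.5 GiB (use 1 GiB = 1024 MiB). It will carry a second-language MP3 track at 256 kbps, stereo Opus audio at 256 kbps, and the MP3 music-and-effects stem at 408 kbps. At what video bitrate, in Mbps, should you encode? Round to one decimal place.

Budget: 1.5 GiB = 12884.9 Mb.
Total bitrate budget: 12884.9 Mb / 2280 s = 5.651 Mbps.
Audio total: 256 + 256 + 408 = 920 kbps = 0.920 Mbps.
Video: 5.651 − 0.920 = 4.731 Mbps.

4.7 Mbps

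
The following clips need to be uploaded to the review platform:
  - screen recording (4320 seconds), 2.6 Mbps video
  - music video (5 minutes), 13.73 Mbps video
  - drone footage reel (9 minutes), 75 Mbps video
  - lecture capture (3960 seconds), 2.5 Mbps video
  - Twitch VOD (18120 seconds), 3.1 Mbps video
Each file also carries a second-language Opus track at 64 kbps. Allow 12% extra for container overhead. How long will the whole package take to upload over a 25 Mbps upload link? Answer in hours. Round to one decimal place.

1.5 hours

Audio: 64 kbps = 0.064 Mbps.
screen recording: 2.664 Mbps × 4320 s × 1.12 = 12889.5 Mb
music video: 13.794 Mbps × 300 s × 1.12 = 4634.8 Mb
drone footage reel: 75.064 Mbps × 540 s × 1.12 = 45398.7 Mb
lecture capture: 2.564 Mbps × 3960 s × 1.12 = 11371.9 Mb
Twitch VOD: 3.164 Mbps × 18120 s × 1.12 = 64211.5 Mb
Total: 138506.3 Mb = 17313.3 MB.
At 25 Mbps: 138506.3 / 25 = 5540 s ≈ 1.54 hours.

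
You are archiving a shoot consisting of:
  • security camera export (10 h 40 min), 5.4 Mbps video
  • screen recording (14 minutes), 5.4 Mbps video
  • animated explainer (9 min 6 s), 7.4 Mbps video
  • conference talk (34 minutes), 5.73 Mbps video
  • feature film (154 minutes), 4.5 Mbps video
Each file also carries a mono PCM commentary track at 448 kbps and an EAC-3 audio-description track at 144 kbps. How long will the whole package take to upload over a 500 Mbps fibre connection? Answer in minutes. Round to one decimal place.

10.0 minutes

Audio total: 448 + 144 = 592 kbps = 0.592 Mbps.
security camera export: 5.992 Mbps × 38400 s = 230092.8 Mb
screen recording: 5.992 Mbps × 840 s = 5033.3 Mb
animated explainer: 7.992 Mbps × 546 s = 4363.6 Mb
conference talk: 6.322 Mbps × 2040 s = 12896.9 Mb
feature film: 5.092 Mbps × 9240 s = 47050.1 Mb
Total: 299436.7 Mb = 37429.6 MB.
At 500 Mbps: 299436.7 / 500 = 599 s ≈ 9.98 minutes.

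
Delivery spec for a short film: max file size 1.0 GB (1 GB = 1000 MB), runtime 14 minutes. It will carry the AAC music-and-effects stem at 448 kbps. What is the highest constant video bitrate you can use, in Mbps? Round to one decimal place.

9.1 Mbps

Budget: 1.0 GB = 8000.0 Mb.
14 min = 840 s
Total bitrate budget: 8000.0 Mb / 840 s = 9.524 Mbps.
Audio: 448 kbps = 0.448 Mbps.
Video: 9.524 − 0.448 = 9.076 Mbps.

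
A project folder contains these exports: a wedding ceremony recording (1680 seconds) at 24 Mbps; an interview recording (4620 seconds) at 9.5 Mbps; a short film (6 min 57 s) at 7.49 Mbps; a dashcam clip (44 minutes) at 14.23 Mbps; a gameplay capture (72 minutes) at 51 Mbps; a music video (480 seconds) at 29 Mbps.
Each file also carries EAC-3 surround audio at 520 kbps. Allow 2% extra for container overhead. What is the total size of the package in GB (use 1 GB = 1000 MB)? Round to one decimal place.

Audio: 520 kbps = 0.520 Mbps.
wedding ceremony recording: 24.520 Mbps × 1680 s × 1.02 = 42017.5 Mb
interview recording: 10.020 Mbps × 4620 s × 1.02 = 47218.2 Mb
short film: 8.010 Mbps × 417 s × 1.02 = 3407.0 Mb
dashcam clip: 14.750 Mbps × 2640 s × 1.02 = 39718.8 Mb
gameplay capture: 51.520 Mbps × 4320 s × 1.02 = 227017.7 Mb
music video: 29.520 Mbps × 480 s × 1.02 = 14453.0 Mb
Total: 373832.2 Mb = 46729.0 MB.
= 46.73 GB.

46.7 GB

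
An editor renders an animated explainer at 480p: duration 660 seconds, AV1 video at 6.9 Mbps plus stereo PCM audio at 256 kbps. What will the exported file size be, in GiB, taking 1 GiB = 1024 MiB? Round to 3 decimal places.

0.550 GiB

Audio: 256 kbps = 0.256 Mbps.
Total bitrate: 6.9 + 0.256 = 7.156 Mbps.
Stream data: 7.156 Mbps × 660 s = 4723.0 Mb.
4,723 Mb = 590,370,000 bytes ÷ 1,073,741,824 = 0.5498 GiB.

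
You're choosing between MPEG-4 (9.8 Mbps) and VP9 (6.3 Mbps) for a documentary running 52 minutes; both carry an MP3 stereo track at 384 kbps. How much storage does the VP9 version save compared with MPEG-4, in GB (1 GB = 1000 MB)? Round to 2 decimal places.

52 min = 3120 s
Audio: 384 kbps = 0.384 Mbps.
MPEG-4: 10.184 Mbps × 3120 s = 31774.1 Mb = 3.972 GB.
VP9: 6.684 Mbps × 3120 s = 20854.1 Mb = 2.607 GB.
Saving: 3.972 − 2.607 = 1.365 GB.

1.37 GB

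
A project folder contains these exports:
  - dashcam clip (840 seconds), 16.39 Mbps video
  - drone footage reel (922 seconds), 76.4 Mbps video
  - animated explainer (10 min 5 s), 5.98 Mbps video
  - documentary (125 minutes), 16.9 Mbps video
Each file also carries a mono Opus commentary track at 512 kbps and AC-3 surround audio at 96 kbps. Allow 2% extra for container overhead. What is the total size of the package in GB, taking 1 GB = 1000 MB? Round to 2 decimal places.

28.12 GB

Audio total: 512 + 96 = 608 kbps = 0.608 Mbps.
dashcam clip: 16.998 Mbps × 840 s × 1.02 = 14563.9 Mb
drone footage reel: 77.008 Mbps × 922 s × 1.02 = 72421.4 Mb
animated explainer: 6.588 Mbps × 605 s × 1.02 = 4065.5 Mb
documentary: 17.508 Mbps × 7500 s × 1.02 = 133936.2 Mb
Total: 224986.9 Mb = 28123.4 MB.
= 28.12 GB.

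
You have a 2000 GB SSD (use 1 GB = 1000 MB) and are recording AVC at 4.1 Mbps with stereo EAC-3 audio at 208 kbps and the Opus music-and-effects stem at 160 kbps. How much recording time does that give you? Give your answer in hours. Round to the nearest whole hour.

995 hours

Audio total: 208 + 160 = 368 kbps = 0.368 Mbps.
Total bitrate: 4.1 + 0.368 = 4.468 Mbps.
Capacity: 2000 GB = 16,000,000 Mb.
Recording time: 16,000,000 / 4.468 = 3,581,021 s ≈ 995 hours.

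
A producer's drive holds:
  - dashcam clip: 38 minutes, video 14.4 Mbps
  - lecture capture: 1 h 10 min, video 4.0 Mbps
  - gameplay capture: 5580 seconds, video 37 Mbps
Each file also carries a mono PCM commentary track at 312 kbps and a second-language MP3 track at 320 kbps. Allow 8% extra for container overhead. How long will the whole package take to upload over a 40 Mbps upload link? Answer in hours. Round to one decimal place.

2.0 hours

Audio total: 312 + 320 = 632 kbps = 0.632 Mbps.
dashcam clip: 15.032 Mbps × 2280 s × 1.08 = 37014.8 Mb
lecture capture: 4.632 Mbps × 4200 s × 1.08 = 21010.8 Mb
gameplay capture: 37.632 Mbps × 5580 s × 1.08 = 226785.5 Mb
Total: 284811.0 Mb = 35601.4 MB.
At 40 Mbps: 284811.0 / 40 = 7120 s ≈ 1.98 hours.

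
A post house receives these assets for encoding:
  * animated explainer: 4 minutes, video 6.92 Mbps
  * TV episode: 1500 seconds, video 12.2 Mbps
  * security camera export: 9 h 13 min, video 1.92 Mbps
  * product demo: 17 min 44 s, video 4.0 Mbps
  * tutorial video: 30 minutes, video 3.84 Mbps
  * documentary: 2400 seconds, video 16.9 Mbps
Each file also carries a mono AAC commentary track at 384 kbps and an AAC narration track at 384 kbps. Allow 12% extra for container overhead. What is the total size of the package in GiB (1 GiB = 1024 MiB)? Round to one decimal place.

Audio total: 384 + 384 = 768 kbps = 0.768 Mbps.
animated explainer: 7.688 Mbps × 240 s × 1.12 = 2066.5 Mb
TV episode: 12.968 Mbps × 1500 s × 1.12 = 21786.2 Mb
security camera export: 2.688 Mbps × 33180 s × 1.12 = 99890.4 Mb
product demo: 4.768 Mbps × 1064 s × 1.12 = 5681.9 Mb
tutorial video: 4.608 Mbps × 1800 s × 1.12 = 9289.7 Mb
documentary: 17.668 Mbps × 2400 s × 1.12 = 47491.6 Mb
Total: 186206.4 Mb = 23275.8 MB.
= 21.68 GiB.

21.7 GiB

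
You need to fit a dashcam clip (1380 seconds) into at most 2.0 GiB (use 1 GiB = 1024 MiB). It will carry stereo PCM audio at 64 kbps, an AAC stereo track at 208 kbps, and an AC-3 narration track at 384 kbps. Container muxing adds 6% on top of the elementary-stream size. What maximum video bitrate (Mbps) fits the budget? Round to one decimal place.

11.1 Mbps

Budget: 2.0 GiB = 17179.9 Mb.
Stream payload after overhead: 17179.9 / 1.06 = 16207.4 Mb.
Total bitrate budget: 16207.4 Mb / 1380 s = 11.745 Mbps.
Audio total: 64 + 208 + 384 = 656 kbps = 0.656 Mbps.
Video: 11.745 − 0.656 = 11.089 Mbps.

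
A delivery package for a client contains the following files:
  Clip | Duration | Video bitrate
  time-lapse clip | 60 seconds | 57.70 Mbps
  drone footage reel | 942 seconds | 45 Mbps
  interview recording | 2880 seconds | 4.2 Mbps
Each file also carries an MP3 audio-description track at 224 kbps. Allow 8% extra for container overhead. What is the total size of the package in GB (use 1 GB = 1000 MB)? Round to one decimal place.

7.9 GB

Audio: 224 kbps = 0.224 Mbps.
time-lapse clip: 57.924 Mbps × 60 s × 1.08 = 3753.5 Mb
drone footage reel: 45.224 Mbps × 942 s × 1.08 = 46009.1 Mb
interview recording: 4.424 Mbps × 2880 s × 1.08 = 13760.4 Mb
Total: 63523.0 Mb = 7940.4 MB.
= 7.940 GB.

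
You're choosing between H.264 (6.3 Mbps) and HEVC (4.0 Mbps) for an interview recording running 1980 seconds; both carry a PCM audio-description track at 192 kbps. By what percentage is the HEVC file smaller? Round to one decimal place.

35.4%

Audio: 192 kbps = 0.192 Mbps.
H.264: 6.492 Mbps × 1980 s = 12854.2 Mb = 1.607 GB.
HEVC: 4.192 Mbps × 1980 s = 8300.2 Mb = 1.038 GB.
Reduction: (1 − 1.038/1.607) × 100 = 35.43%.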